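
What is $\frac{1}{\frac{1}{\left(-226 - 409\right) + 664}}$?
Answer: $29$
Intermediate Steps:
$\frac{1}{\frac{1}{\left(-226 - 409\right) + 664}} = \frac{1}{\frac{1}{-635 + 664}} = \frac{1}{\frac{1}{29}} = 29$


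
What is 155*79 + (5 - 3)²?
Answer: 12249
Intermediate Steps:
155*79 + (5 - 3)² = 12245 + 2² = 12245 + 4 = 12249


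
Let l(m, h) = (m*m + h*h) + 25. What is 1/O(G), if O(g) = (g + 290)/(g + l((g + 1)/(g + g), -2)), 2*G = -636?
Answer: 116798855/11325888 ≈ 10.313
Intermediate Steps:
l(m, h) = 25 + h² + m² (l(m, h) = (m² + h²) + 25 = (h² + m²) + 25 = 25 + h² + m²)
G = -318 (G = (½)*(-636) = -318)
O(g) = (290 + g)/(29 + g + (1 + g)²/(4*g²)) (O(g) = (g + 290)/(g + (25 + (-2)² + ((g + 1)/(g + g))²)) = (290 + g)/(g + (25 + 4 + ((1 + g)/((2*g)))²)) = (290 + g)/(g + (25 + 4 + ((1 + g)*(1/(2*g)))²)) = (290 + g)/(g + (25 + 4 + ((1 + g)/(2*g))²)) = (290 + g)/(g + (25 + 4 + (1 + g)²/(4*g²))) = (290 + g)/(g + (29 + (1 + g)²/(4*g²))) = (290 + g)/(29 + g + (1 + g)²/(4*g²)))
1/O(G) = 1/(4*(-318)²*(290 - 318)/((1 - 318)² + 4*(-318)³ + 116*(-318)²)) = 1/(4*101124*(-28)/((-317)² + 4*(-32157432) + 116*101124)) = 1/(4*101124*(-28)/(100489 - 128629728 + 11730384)) = 1/(4*101124*(-28)/(-116798855)) = 1/(4*101124*(-1/116798855)*(-28)) = 1/(11325888/116798855) = 116798855/11325888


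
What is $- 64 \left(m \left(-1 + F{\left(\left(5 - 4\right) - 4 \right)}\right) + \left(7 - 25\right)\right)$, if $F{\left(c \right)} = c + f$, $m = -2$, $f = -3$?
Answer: $256$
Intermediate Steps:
$F{\left(c \right)} = -3 + c$ ($F{\left(c \right)} = c - 3 = -3 + c$)
$- 64 \left(m \left(-1 + F{\left(\left(5 - 4\right) - 4 \right)}\right) + \left(7 - 25\right)\right) = - 64 \left(- 2 \left(-1 + \left(-3 + \left(\left(5 - 4\right) - 4\right)\right)\right) + \left(7 - 25\right)\right) = - 64 \left(- 2 \left(-1 + \left(-3 + \left(1 - 4\right)\right)\right) + \left(7 - 25\right)\right) = - 64 \left(- 2 \left(-1 - 6\right) - 18\right) = - 64 \left(\left(-2\right) \left(-7\right) - 18\right) = - 64 \left(14 - 18\right) = \left(-64\right) \left(-4\right) = 256$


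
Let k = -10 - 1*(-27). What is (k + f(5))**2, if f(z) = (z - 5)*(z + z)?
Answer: 289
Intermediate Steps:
f(z) = 2*z*(-5 + z) (f(z) = (-5 + z)*(2*z) = 2*z*(-5 + z))
k = 17 (k = -10 + 27 = 17)
(k + f(5))**2 = (17 + 2*5*(-5 + 5))**2 = (17 + 2*5*0)**2 = (17 + 0)**2 = 17**2 = 289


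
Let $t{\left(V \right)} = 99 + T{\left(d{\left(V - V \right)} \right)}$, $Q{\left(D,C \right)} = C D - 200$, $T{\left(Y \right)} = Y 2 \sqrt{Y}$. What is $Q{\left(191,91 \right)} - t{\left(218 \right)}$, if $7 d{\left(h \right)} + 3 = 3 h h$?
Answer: $17082 + \frac{6 i \sqrt{21}}{49} \approx 17082.0 + 0.56113 i$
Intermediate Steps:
$d{\left(h \right)} = - \frac{3}{7} + \frac{3 h^{2}}{7}$ ($d{\left(h \right)} = - \frac{3}{7} + \frac{3 h h}{7} = - \frac{3}{7} + \frac{3 h^{2}}{7}$)
$T{\left(Y \right)} = 2 Y^{\frac{3}{2}}$ ($T{\left(Y \right)} = 2 Y \sqrt{Y} = 2 Y^{\frac{3}{2}}$)
$Q{\left(D,C \right)} = -200 + C D$
$t{\left(V \right)} = 99 - \frac{6 i \sqrt{21}}{49}$ ($t{\left(V \right)} = 99 + 2 \left(- \frac{3}{7} + \frac{3 \left(V - V\right)^{2}}{7}\right)^{\frac{3}{2}} = 99 + 2 \left(- \frac{3}{7} + \frac{3 \cdot 0^{2}}{7}\right)^{\frac{3}{2}} = 99 + 2 \left(- \frac{3}{7} + \frac{3}{7} \cdot 0\right)^{\frac{3}{2}} = 99 + 2 \left(- \frac{3}{7} + 0\right)^{\frac{3}{2}} = 99 + 2 \left(- \frac{3}{7}\right)^{\frac{3}{2}} = 99 + 2 \left(- \frac{3 i \sqrt{21}}{49}\right) = 99 - \frac{6 i \sqrt{21}}{49}$)
$Q{\left(191,91 \right)} - t{\left(218 \right)} = \left(-200 + 91 \cdot 191\right) - \left(99 - \frac{6 i \sqrt{21}}{49}\right) = \left(-200 + 17381\right) - \left(99 - \frac{6 i \sqrt{21}}{49}\right) = 17181 - \left(99 - \frac{6 i \sqrt{21}}{49}\right) = 17082 + \frac{6 i \sqrt{21}}{49}$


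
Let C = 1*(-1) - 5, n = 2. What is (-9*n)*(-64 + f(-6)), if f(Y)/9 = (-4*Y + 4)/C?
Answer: 1908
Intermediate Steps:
C = -6 (C = -1 - 5 = -6)
f(Y) = -6 + 6*Y (f(Y) = 9*((-4*Y + 4)/(-6)) = 9*((4 - 4*Y)*(-1/6)) = 9*(-2/3 + 2*Y/3) = -6 + 6*Y)
(-9*n)*(-64 + f(-6)) = (-9*2)*(-64 + (-6 + 6*(-6))) = -18*(-64 + (-6 - 36)) = -18*(-64 - 42) = -18*(-106) = 1908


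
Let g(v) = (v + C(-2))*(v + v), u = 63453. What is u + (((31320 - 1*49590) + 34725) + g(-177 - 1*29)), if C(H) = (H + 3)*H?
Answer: 165604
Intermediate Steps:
C(H) = H*(3 + H) (C(H) = (3 + H)*H = H*(3 + H))
g(v) = 2*v*(-2 + v) (g(v) = (v - 2*(3 - 2))*(v + v) = (v - 2*1)*(2*v) = (v - 2)*(2*v) = (-2 + v)*(2*v) = 2*v*(-2 + v))
u + (((31320 - 1*49590) + 34725) + g(-177 - 1*29)) = 63453 + (((31320 - 1*49590) + 34725) + 2*(-177 - 1*29)*(-2 + (-177 - 1*29))) = 63453 + (((31320 - 49590) + 34725) + 2*(-177 - 29)*(-2 + (-177 - 29))) = 63453 + ((-18270 + 34725) + 2*(-206)*(-2 - 206)) = 63453 + (16455 + 2*(-206)*(-208)) = 63453 + (16455 + 85696) = 63453 + 102151 = 165604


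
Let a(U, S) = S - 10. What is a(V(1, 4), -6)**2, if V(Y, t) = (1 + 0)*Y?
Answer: 256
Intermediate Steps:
V(Y, t) = Y (V(Y, t) = 1*Y = Y)
a(U, S) = -10 + S
a(V(1, 4), -6)**2 = (-10 - 6)**2 = (-16)**2 = 256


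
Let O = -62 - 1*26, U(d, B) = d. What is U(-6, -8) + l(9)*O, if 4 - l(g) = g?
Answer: 434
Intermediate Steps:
O = -88 (O = -62 - 26 = -88)
l(g) = 4 - g
U(-6, -8) + l(9)*O = -6 + (4 - 1*9)*(-88) = -6 + (4 - 9)*(-88) = -6 - 5*(-88) = -6 + 440 = 434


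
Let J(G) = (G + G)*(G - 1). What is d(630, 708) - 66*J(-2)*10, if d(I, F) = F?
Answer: -7212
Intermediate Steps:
J(G) = 2*G*(-1 + G) (J(G) = (2*G)*(-1 + G) = 2*G*(-1 + G))
d(630, 708) - 66*J(-2)*10 = 708 - 66*(2*(-2)*(-1 - 2))*10 = 708 - 66*(2*(-2)*(-3))*10 = 708 - 66*12*10 = 708 - 792*10 = 708 - 1*7920 = 708 - 7920 = -7212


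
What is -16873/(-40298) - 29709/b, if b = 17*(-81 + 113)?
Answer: -594017185/10961056 ≈ -54.193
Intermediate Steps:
b = 544 (b = 17*32 = 544)
-16873/(-40298) - 29709/b = -16873/(-40298) - 29709/544 = -16873*(-1/40298) - 29709*1/544 = 16873/40298 - 29709/544 = -594017185/10961056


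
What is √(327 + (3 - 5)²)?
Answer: √331 ≈ 18.193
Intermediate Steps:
√(327 + (3 - 5)²) = √(327 + (-2)²) = √(327 + 4) = √331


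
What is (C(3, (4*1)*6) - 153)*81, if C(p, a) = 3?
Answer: -12150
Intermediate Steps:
(C(3, (4*1)*6) - 153)*81 = (3 - 153)*81 = -150*81 = -12150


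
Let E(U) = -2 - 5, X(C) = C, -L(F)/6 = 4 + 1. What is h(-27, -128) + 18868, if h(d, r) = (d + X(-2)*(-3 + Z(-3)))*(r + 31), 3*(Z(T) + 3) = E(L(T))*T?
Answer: 21681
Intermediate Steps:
L(F) = -30 (L(F) = -6*(4 + 1) = -6*5 = -30)
E(U) = -7
Z(T) = -3 - 7*T/3 (Z(T) = -3 + (-7*T)/3 = -3 - 7*T/3)
h(d, r) = (-2 + d)*(31 + r) (h(d, r) = (d - 2*(-3 + (-3 - 7/3*(-3))))*(r + 31) = (d - 2*(-3 + (-3 + 7)))*(31 + r) = (d - 2*(-3 + 4))*(31 + r) = (d - 2*1)*(31 + r) = (d - 2)*(31 + r) = (-2 + d)*(31 + r))
h(-27, -128) + 18868 = (-62 - 2*(-128) + 31*(-27) - 27*(-128)) + 18868 = (-62 + 256 - 837 + 3456) + 18868 = 2813 + 18868 = 21681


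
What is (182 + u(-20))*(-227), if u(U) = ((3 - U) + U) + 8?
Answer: -43811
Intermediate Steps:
u(U) = 11 (u(U) = 3 + 8 = 11)
(182 + u(-20))*(-227) = (182 + 11)*(-227) = 193*(-227) = -43811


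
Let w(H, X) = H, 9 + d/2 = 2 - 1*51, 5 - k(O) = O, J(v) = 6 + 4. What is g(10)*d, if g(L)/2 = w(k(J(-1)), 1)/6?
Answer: 580/3 ≈ 193.33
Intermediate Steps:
J(v) = 10
k(O) = 5 - O
d = -116 (d = -18 + 2*(2 - 1*51) = -18 + 2*(2 - 51) = -18 + 2*(-49) = -18 - 98 = -116)
g(L) = -5/3 (g(L) = 2*((5 - 1*10)/6) = 2*((5 - 10)*(⅙)) = 2*(-5*⅙) = 2*(-⅚) = -5/3)
g(10)*d = -5/3*(-116) = 580/3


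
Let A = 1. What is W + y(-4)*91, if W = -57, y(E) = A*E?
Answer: -421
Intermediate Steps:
y(E) = E (y(E) = 1*E = E)
W + y(-4)*91 = -57 - 4*91 = -57 - 364 = -421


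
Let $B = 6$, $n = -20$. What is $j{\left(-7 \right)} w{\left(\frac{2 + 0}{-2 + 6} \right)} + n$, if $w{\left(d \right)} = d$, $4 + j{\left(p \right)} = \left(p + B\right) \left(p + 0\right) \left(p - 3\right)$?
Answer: $-57$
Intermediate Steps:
$j{\left(p \right)} = -4 + p \left(-3 + p\right) \left(6 + p\right)$ ($j{\left(p \right)} = -4 + \left(p + 6\right) \left(p + 0\right) \left(p - 3\right) = -4 + \left(6 + p\right) p \left(-3 + p\right) = -4 + p \left(-3 + p\right) \left(6 + p\right)$)
$j{\left(-7 \right)} w{\left(\frac{2 + 0}{-2 + 6} \right)} + n = \left(-4 + \left(-7\right)^{3} - -126 + 3 \left(-7\right)^{2}\right) \frac{2 + 0}{-2 + 6} - 20 = \left(-4 - 343 + 126 + 3 \cdot 49\right) \frac{2}{4} - 20 = \left(-4 - 343 + 126 + 147\right) 2 \cdot \frac{1}{4} - 20 = \left(-74\right) \frac{1}{2} - 20 = -37 - 20 = -57$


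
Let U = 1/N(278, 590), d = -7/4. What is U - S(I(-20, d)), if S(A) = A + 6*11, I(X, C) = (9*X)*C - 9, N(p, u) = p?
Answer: -103415/278 ≈ -372.00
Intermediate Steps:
d = -7/4 (d = -7*1/4 = -7/4 ≈ -1.7500)
I(X, C) = -9 + 9*C*X (I(X, C) = 9*C*X - 9 = -9 + 9*C*X)
U = 1/278 ≈ 0.0035971
S(A) = 66 + A (S(A) = A + 66 = 66 + A)
U - S(I(-20, d)) = 1/278 - (66 + (-9 + 9*(-7/4)*(-20))) = 1/278 - (66 + (-9 + 315)) = 1/278 - (66 + 306) = 1/278 - 1*372 = 1/278 - 372 = -103415/278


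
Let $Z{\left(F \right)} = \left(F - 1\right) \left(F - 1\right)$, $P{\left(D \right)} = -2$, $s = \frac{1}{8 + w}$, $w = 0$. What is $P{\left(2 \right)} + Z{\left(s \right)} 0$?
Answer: $-2$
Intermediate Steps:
$s = \frac{1}{8}$ ($s = \frac{1}{8 + 0} = \frac{1}{8} \approx 0.125$)
$Z{\left(F \right)} = \left(-1 + F\right)^{2}$ ($Z{\left(F \right)} = \left(-1 + F\right) \left(-1 + F\right) = \left(-1 + F\right)^{2}$)
$P{\left(2 \right)} + Z{\left(s \right)} 0 = -2 + \left(-1 + \frac{1}{8}\right)^{2} \cdot 0 = -2 + \left(- \frac{7}{8}\right)^{2} \cdot 0 = -2 + \frac{49}{64} \cdot 0 = -2 + 0 = -2$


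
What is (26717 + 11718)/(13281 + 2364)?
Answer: 7687/3129 ≈ 2.4567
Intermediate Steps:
(26717 + 11718)/(13281 + 2364) = 38435/15645 = 38435*(1/15645) = 7687/3129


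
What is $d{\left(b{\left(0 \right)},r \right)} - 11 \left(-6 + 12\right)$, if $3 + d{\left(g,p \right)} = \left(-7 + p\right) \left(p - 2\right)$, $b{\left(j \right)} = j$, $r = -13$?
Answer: $231$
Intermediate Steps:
$d{\left(g,p \right)} = -3 + \left(-7 + p\right) \left(-2 + p\right)$ ($d{\left(g,p \right)} = -3 + \left(-7 + p\right) \left(p - 2\right) = -3 + \left(-7 + p\right) \left(-2 + p\right)$)
$d{\left(b{\left(0 \right)},r \right)} - 11 \left(-6 + 12\right) = \left(11 + \left(-13\right)^{2} - -117\right) - 11 \left(-6 + 12\right) = \left(11 + 169 + 117\right) - 11 \cdot 6 = 297 - 66 = 231$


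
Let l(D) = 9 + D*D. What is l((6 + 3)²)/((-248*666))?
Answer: -365/9176 ≈ -0.039778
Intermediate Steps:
l(D) = 9 + D²
l((6 + 3)²)/((-248*666)) = (9 + ((6 + 3)²)²)/((-248*666)) = (9 + (9²)²)/(-165168) = (9 + 81²)*(-1/165168) = (9 + 6561)*(-1/165168) = 6570*(-1/165168) = -365/9176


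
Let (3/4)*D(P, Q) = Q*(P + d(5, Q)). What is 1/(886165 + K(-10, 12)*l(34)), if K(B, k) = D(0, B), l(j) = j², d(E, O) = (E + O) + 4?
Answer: 3/2704735 ≈ 1.1092e-6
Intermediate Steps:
d(E, O) = 4 + E + O
D(P, Q) = 4*Q*(9 + P + Q)/3 (D(P, Q) = 4*(Q*(P + (4 + 5 + Q)))/3 = 4*(Q*(P + (9 + Q)))/3 = 4*(Q*(9 + P + Q))/3 = 4*Q*(9 + P + Q)/3)
K(B, k) = 4*B*(9 + B)/3 (K(B, k) = 4*B*(9 + 0 + B)/3 = 4*B*(9 + B)/3)
1/(886165 + K(-10, 12)*l(34)) = 1/(886165 + ((4/3)*(-10)*(9 - 10))*34²) = 1/(886165 + ((4/3)*(-10)*(-1))*1156) = 1/(886165 + (40/3)*1156) = 1/(886165 + 46240/3) = 1/(2704735/3) = 3/2704735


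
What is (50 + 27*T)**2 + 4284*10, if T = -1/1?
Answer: 43369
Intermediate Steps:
T = -1 (T = -1*1 = -1)
(50 + 27*T)**2 + 4284*10 = (50 + 27*(-1))**2 + 4284*10 = (50 - 27)**2 + 42840 = 23**2 + 42840 = 529 + 42840 = 43369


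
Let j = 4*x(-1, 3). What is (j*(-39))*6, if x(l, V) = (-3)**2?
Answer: -8424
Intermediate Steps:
x(l, V) = 9
j = 36 (j = 4*9 = 36)
(j*(-39))*6 = (36*(-39))*6 = -1404*6 = -8424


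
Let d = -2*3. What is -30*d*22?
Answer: 3960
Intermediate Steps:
d = -6
-30*d*22 = -30*(-6)*22 = -6*(-30)*22 = 180*22 = 3960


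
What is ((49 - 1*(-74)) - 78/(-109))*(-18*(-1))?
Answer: 242730/109 ≈ 2226.9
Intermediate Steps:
((49 - 1*(-74)) - 78/(-109))*(-18*(-1)) = ((49 + 74) - 78*(-1/109))*18 = (123 + 78/109)*18 = (13485/109)*18 = 242730/109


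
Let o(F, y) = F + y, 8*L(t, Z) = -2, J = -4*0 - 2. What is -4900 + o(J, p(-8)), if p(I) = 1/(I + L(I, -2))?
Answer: -161770/33 ≈ -4902.1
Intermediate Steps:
J = -2 (J = 0 - 2 = -2)
L(t, Z) = -1/4 (L(t, Z) = (1/8)*(-2) = -1/4)
p(I) = 1/(-1/4 + I) (p(I) = 1/(I - 1/4) = 1/(-1/4 + I))
-4900 + o(J, p(-8)) = -4900 + (-2 + 4/(-1 + 4*(-8))) = -4900 + (-2 + 4/(-1 - 32)) = -4900 + (-2 + 4/(-33)) = -4900 + (-2 + 4*(-1/33)) = -4900 + (-2 - 4/33) = -4900 - 70/33 = -161770/33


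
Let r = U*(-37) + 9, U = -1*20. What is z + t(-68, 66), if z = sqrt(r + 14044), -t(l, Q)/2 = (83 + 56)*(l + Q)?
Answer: 556 + sqrt(14793) ≈ 677.63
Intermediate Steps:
t(l, Q) = -278*Q - 278*l (t(l, Q) = -2*(83 + 56)*(l + Q) = -278*(Q + l) = -2*(139*Q + 139*l) = -278*Q - 278*l)
U = -20
r = 749 (r = -20*(-37) + 9 = 740 + 9 = 749)
z = sqrt(14793) (z = sqrt(749 + 14044) = sqrt(14793) ≈ 121.63)
z + t(-68, 66) = sqrt(14793) + (-278*66 - 278*(-68)) = sqrt(14793) + (-18348 + 18904) = sqrt(14793) + 556 = 556 + sqrt(14793)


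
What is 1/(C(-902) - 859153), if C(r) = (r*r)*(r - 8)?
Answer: -1/741238793 ≈ -1.3491e-9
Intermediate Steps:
C(r) = r**2*(-8 + r)
1/(C(-902) - 859153) = 1/((-902)**2*(-8 - 902) - 859153) = 1/(813604*(-910) - 859153) = 1/(-740379640 - 859153) = 1/(-741238793) = -1/741238793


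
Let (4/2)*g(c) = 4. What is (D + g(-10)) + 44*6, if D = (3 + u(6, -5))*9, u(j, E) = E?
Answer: 248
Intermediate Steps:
g(c) = 2 (g(c) = (½)*4 = 2)
D = -18 (D = (3 - 5)*9 = -2*9 = -18)
(D + g(-10)) + 44*6 = (-18 + 2) + 44*6 = -16 + 264 = 248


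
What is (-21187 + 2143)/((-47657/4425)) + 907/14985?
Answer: 1262824679399/714140145 ≈ 1768.3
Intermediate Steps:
(-21187 + 2143)/((-47657/4425)) + 907/14985 = -19044/((-47657*1/4425)) + 907*(1/14985) = -19044/(-47657/4425) + 907/14985 = -19044*(-4425/47657) + 907/14985 = 84269700/47657 + 907/14985 = 1262824679399/714140145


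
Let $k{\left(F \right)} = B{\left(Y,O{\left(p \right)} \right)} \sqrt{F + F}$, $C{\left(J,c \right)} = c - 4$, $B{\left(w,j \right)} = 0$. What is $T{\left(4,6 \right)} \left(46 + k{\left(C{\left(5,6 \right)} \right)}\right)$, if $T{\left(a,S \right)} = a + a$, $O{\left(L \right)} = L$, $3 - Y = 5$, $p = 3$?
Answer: $368$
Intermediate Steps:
$Y = -2$ ($Y = 3 - 5 = -2$)
$T{\left(a,S \right)} = 2 a$
$C{\left(J,c \right)} = -4 + c$
$k{\left(F \right)} = 0$ ($k{\left(F \right)} = 0 \sqrt{F + F} = 0 \sqrt{2 F} = 0 \sqrt{2} \sqrt{F} = 0$)
$T{\left(4,6 \right)} \left(46 + k{\left(C{\left(5,6 \right)} \right)}\right) = 2 \cdot 4 \left(46 + 0\right) = 8 \cdot 46 = 368$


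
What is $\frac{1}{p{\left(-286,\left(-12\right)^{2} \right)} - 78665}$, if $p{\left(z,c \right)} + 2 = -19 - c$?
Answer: $- \frac{1}{78830} \approx -1.2686 \cdot 10^{-5}$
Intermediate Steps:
$p{\left(z,c \right)} = -21 - c$ ($p{\left(z,c \right)} = -2 - \left(19 + c\right) = -21 - c$)
$\frac{1}{p{\left(-286,\left(-12\right)^{2} \right)} - 78665} = \frac{1}{\left(-21 - \left(-12\right)^{2}\right) - 78665} = \frac{1}{\left(-21 - 144\right) - 78665} = \frac{1}{-165 - 78665} = \frac{1}{-78830} = - \frac{1}{78830}$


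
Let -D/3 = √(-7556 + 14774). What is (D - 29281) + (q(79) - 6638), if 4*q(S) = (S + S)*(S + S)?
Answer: -29678 - 9*√802 ≈ -29933.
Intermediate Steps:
q(S) = S² (q(S) = ((S + S)*(S + S))/4 = ((2*S)*(2*S))/4 = (4*S²)/4 = S²)
D = -9*√802 (D = -3*√(-7556 + 14774) = -9*√802 ≈ -254.88)
(D - 29281) + (q(79) - 6638) = (-9*√802 - 29281) + (79² - 6638) = (-29281 - 9*√802) + (6241 - 6638) = (-29281 - 9*√802) - 397 = -29678 - 9*√802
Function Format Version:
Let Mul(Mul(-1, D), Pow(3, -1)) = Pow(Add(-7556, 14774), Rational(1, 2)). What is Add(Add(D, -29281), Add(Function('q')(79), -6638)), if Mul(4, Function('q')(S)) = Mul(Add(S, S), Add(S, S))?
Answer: Add(-29678, Mul(-9, Pow(802, Rational(1, 2)))) ≈ -29933.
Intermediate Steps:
Function('q')(S) = Pow(S, 2) (Function('q')(S) = Mul(Rational(1, 4), Mul(Add(S, S), Add(S, S))) = Mul(Rational(1, 4), Mul(Mul(2, S), Mul(2, S))) = Mul(Rational(1, 4), Mul(4, Pow(S, 2))) = Pow(S, 2))
D = Mul(-9, Pow(802, Rational(1, 2))) (D = Mul(-3, Pow(Add(-7556, 14774), Rational(1, 2))) = Mul(-3, Pow(7218, Rational(1, 2))) = Mul(-3, Mul(3, Pow(802, Rational(1, 2)))) = Mul(-9, Pow(802, Rational(1, 2))) ≈ -254.88)
Add(Add(D, -29281), Add(Function('q')(79), -6638)) = Add(Add(Mul(-9, Pow(802, Rational(1, 2))), -29281), Add(Pow(79, 2), -6638)) = Add(Add(-29281, Mul(-9, Pow(802, Rational(1, 2)))), Add(6241, -6638)) = Add(Add(-29281, Mul(-9, Pow(802, Rational(1, 2)))), -397) = Add(-29678, Mul(-9, Pow(802, Rational(1, 2))))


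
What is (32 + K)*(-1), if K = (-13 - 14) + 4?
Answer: -9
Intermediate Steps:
K = -23 (K = -27 + 4 = -23)
(32 + K)*(-1) = (32 - 23)*(-1) = 9*(-1) = -9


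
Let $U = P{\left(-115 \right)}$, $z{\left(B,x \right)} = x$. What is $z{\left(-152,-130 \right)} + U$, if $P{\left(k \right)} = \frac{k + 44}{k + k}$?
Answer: $- \frac{29829}{230} \approx -129.69$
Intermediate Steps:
$P{\left(k \right)} = \frac{44 + k}{2 k}$
$U = \frac{71}{230}$ ($U = \frac{44 - 115}{2 \left(-115\right)} = \frac{1}{2} \left(- \frac{1}{115}\right) \left(-71\right) = \frac{71}{230} \approx 0.3087$)
$z{\left(-152,-130 \right)} + U = -130 + \frac{71}{230} = - \frac{29829}{230}$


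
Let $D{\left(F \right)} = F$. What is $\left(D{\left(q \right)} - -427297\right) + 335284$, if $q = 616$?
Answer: $763197$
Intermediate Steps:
$\left(D{\left(q \right)} - -427297\right) + 335284 = \left(616 - -427297\right) + 335284 = \left(616 + 427297\right) + 335284 = 427913 + 335284 = 763197$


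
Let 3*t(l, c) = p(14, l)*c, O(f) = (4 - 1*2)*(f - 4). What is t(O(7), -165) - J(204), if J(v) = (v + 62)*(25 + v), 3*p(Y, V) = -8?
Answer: -182302/3 ≈ -60767.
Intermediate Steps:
p(Y, V) = -8/3 (p(Y, V) = (1/3)*(-8) = -8/3)
J(v) = (25 + v)*(62 + v) (J(v) = (62 + v)*(25 + v) = (25 + v)*(62 + v))
O(f) = -8 + 2*f (O(f) = (4 - 2)*(-4 + f) = 2*(-4 + f) = -8 + 2*f)
t(l, c) = -8*c/9 (t(l, c) = (-8*c/3)/3 = -8*c/9)
t(O(7), -165) - J(204) = -8/9*(-165) - (1550 + 204**2 + 87*204) = 440/3 - (1550 + 41616 + 17748) = 440/3 - 1*60914 = 440/3 - 60914 = -182302/3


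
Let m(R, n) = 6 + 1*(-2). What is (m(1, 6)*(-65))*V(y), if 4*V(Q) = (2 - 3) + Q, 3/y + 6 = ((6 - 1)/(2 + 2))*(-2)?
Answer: 1495/17 ≈ 87.941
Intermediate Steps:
m(R, n) = 4 (m(R, n) = 6 - 2 = 4)
y = -6/17 (y = 3/(-6 + ((6 - 1)/(2 + 2))*(-2)) = 3/(-6 + (5/4)*(-2)) = 3/(-6 - 5/2) = 3/(-17/2) = 3*(-2/17) = -6/17 ≈ -0.35294)
V(Q) = -1/4 + Q/4 (V(Q) = ((2 - 3) + Q)/4 = (-1 + Q)/4 = -1/4 + Q/4)
(m(1, 6)*(-65))*V(y) = (4*(-65))*(-1/4 + (1/4)*(-6/17)) = -260*(-1/4 - 3/34) = -260*(-23/68) = 1495/17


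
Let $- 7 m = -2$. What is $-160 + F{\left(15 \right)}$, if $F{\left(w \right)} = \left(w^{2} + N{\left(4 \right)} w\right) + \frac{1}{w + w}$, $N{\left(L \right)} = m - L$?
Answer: $\frac{1957}{210} \approx 9.319$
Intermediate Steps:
$m = \frac{2}{7}$ ($m = \left(- \frac{1}{7}\right) \left(-2\right) = \frac{2}{7} \approx 0.28571$)
$N{\left(L \right)} = \frac{2}{7} - L$
$F{\left(w \right)} = w^{2} + \frac{1}{2 w} - \frac{26 w}{7}$ ($F{\left(w \right)} = \left(w^{2} + \left(\frac{2}{7} - 4\right) w\right) + \frac{1}{w + w} = \left(w^{2} + \left(\frac{2}{7} - 4\right) w\right) + \frac{1}{2 w} = \left(w^{2} - \frac{26 w}{7}\right) + \frac{1}{2 w} = w^{2} + \frac{1}{2 w} - \frac{26 w}{7}$)
$-160 + F{\left(15 \right)} = -160 + \left(15^{2} + \frac{1}{2 \cdot 15} - \frac{390}{7}\right) = -160 + \left(225 + \frac{1}{2} \cdot \frac{1}{15} - \frac{390}{7}\right) = -160 + \left(225 + \frac{1}{30} - \frac{390}{7}\right) = -160 + \frac{35557}{210} = \frac{1957}{210}$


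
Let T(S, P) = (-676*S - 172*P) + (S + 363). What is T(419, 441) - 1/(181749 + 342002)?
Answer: -187667315815/523751 ≈ -3.5831e+5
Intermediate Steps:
T(S, P) = 363 - 675*S - 172*P (T(S, P) = (-676*S - 172*P) + (363 + S) = 363 - 675*S - 172*P)
T(419, 441) - 1/(181749 + 342002) = (363 - 675*419 - 172*441) - 1/(181749 + 342002) = (363 - 282825 - 75852) - 1/523751 = -358314 - 1*1/523751 = -358314 - 1/523751 = -187667315815/523751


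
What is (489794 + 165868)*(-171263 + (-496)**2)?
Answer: 49012701486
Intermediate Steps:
(489794 + 165868)*(-171263 + (-496)**2) = 655662*(-171263 + 246016) = 655662*74753 = 49012701486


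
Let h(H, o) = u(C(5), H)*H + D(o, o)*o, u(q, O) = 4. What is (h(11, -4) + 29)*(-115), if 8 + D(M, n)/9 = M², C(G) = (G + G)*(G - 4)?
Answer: 24725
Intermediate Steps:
C(G) = 2*G*(-4 + G) (C(G) = (2*G)*(-4 + G) = 2*G*(-4 + G))
D(M, n) = -72 + 9*M²
h(H, o) = 4*H + o*(-72 + 9*o²) (h(H, o) = 4*H + (-72 + 9*o²)*o = 4*H + o*(-72 + 9*o²))
(h(11, -4) + 29)*(-115) = ((4*11 + 9*(-4)*(-8 + (-4)²)) + 29)*(-115) = ((44 + 9*(-4)*(-8 + 16)) + 29)*(-115) = ((44 + 9*(-4)*8) + 29)*(-115) = ((44 - 288) + 29)*(-115) = (-244 + 29)*(-115) = -215*(-115) = 24725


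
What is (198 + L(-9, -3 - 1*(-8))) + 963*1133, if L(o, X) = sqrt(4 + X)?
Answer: 1091280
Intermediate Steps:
(198 + L(-9, -3 - 1*(-8))) + 963*1133 = (198 + sqrt(4 + (-3 - 1*(-8)))) + 963*1133 = (198 + sqrt(4 + (-3 + 8))) + 1091079 = (198 + sqrt(4 + 5)) + 1091079 = (198 + sqrt(9)) + 1091079 = (198 + 3) + 1091079 = 201 + 1091079 = 1091280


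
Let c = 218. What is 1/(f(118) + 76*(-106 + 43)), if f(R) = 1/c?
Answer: -218/1043783 ≈ -0.00020886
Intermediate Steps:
f(R) = 1/218
1/(f(118) + 76*(-106 + 43)) = 1/(1/218 + 76*(-106 + 43)) = 1/(1/218 + 76*(-63)) = 1/(1/218 - 4788) = 1/(-1043783/218) = -218/1043783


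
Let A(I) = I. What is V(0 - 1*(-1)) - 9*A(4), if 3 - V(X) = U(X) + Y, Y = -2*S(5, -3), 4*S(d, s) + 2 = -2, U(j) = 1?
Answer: -36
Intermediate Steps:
S(d, s) = -1 (S(d, s) = -½ + (¼)*(-2) = -½ - ½ = -1)
Y = 2 (Y = -2*(-1) = 2)
V(X) = 0 (V(X) = 3 - (1 + 2) = 3 - 1*3 = 3 - 3 = 0)
V(0 - 1*(-1)) - 9*A(4) = 0 - 9*4 = 0 - 36 = -36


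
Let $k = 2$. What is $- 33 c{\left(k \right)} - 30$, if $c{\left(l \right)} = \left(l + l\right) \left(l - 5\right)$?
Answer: $366$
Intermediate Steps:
$c{\left(l \right)} = 2 l \left(-5 + l\right)$
$- 33 c{\left(k \right)} - 30 = - 33 \cdot 2 \cdot 2 \left(-5 + 2\right) - 30 = - 33 \cdot 2 \cdot 2 \left(-3\right) - 30 = \left(-33\right) \left(-12\right) - 30 = 396 - 30 = 366$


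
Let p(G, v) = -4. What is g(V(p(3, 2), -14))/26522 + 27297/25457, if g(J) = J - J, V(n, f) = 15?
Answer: 27297/25457 ≈ 1.0723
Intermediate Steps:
g(J) = 0
g(V(p(3, 2), -14))/26522 + 27297/25457 = 0/26522 + 27297/25457 = 0*(1/26522) + 27297*(1/25457) = 0 + 27297/25457 = 27297/25457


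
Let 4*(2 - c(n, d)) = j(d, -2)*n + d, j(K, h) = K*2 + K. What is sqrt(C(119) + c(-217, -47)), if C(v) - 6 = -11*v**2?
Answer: I*sqrt(653602)/2 ≈ 404.23*I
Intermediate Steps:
C(v) = 6 - 11*v**2
j(K, h) = 3*K (j(K, h) = 2*K + K = 3*K)
c(n, d) = 2 - d/4 - 3*d*n/4 (c(n, d) = 2 - ((3*d)*n + d)/4 = 2 - (3*d*n + d)/4 = 2 - (d + 3*d*n)/4 = 2 + (-d/4 - 3*d*n/4) = 2 - d/4 - 3*d*n/4)
sqrt(C(119) + c(-217, -47)) = sqrt((6 - 11*119**2) + (2 - 1/4*(-47) - 3/4*(-47)*(-217))) = sqrt((6 - 11*14161) + (2 + 47/4 - 30597/4)) = sqrt((6 - 155771) - 15271/2) = sqrt(-155765 - 15271/2) = sqrt(-326801/2) = I*sqrt(653602)/2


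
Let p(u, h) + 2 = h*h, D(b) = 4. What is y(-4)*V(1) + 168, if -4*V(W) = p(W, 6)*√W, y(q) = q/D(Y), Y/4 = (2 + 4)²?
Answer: 353/2 ≈ 176.50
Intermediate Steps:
Y = 144 (Y = 4*(2 + 4)² = 4*6² = 4*36 = 144)
p(u, h) = -2 + h² (p(u, h) = -2 + h*h = -2 + h²)
y(q) = q/4
V(W) = -17*√W/2 (V(W) = -(-2 + 6²)*√W/4 = -(-2 + 36)*√W/4 = -17*√W/2)
y(-4)*V(1) + 168 = ((¼)*(-4))*(-17*√1/2) + 168 = -(-17)/2 + 168 = -1*(-17/2) + 168 = 17/2 + 168 = 353/2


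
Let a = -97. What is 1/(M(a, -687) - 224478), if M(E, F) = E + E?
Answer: -1/224672 ≈ -4.4509e-6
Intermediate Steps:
M(E, F) = 2*E
1/(M(a, -687) - 224478) = 1/(2*(-97) - 224478) = 1/(-194 - 224478) = 1/(-224672) = -1/224672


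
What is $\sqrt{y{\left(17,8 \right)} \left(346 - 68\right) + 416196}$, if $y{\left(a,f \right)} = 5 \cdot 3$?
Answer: $\sqrt{420366} \approx 648.36$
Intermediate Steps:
$y{\left(a,f \right)} = 15$
$\sqrt{y{\left(17,8 \right)} \left(346 - 68\right) + 416196} = \sqrt{15 \left(346 - 68\right) + 416196} = \sqrt{15 \cdot 278 + 416196} = \sqrt{4170 + 416196} = \sqrt{420366}$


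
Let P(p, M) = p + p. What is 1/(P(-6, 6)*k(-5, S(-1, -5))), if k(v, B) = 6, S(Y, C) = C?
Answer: -1/72 ≈ -0.013889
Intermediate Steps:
P(p, M) = 2*p
1/(P(-6, 6)*k(-5, S(-1, -5))) = 1/((2*(-6))*6) = 1/(-12*6) = 1/(-72) = -1/72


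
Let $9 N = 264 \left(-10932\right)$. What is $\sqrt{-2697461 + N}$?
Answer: $i \sqrt{3018133} \approx 1737.3 i$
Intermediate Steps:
$N = -320672$ ($N = \frac{264 \left(-10932\right)}{9} = \frac{1}{9} \left(-2886048\right) = -320672$)
$\sqrt{-2697461 + N} = \sqrt{-2697461 - 320672} = \sqrt{-3018133} = i \sqrt{3018133}$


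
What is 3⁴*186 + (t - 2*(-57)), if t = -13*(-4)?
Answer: 15232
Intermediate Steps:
t = 52
3⁴*186 + (t - 2*(-57)) = 3⁴*186 + (52 - 2*(-57)) = 81*186 + (52 + 114) = 15066 + 166 = 15232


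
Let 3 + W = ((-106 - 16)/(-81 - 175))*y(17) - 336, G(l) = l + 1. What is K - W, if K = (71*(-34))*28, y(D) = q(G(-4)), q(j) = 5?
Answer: -8608689/128 ≈ -67255.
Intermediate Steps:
G(l) = 1 + l
y(D) = 5
K = -67592 (K = -2414*28 = -67592)
W = -43087/128 (W = -3 + (((-106 - 16)/(-81 - 175))*5 - 336) = -3 + (-122/(-256)*5 - 336) = -3 + (-122*(-1/256)*5 - 336) = -3 + ((61/128)*5 - 336) = -3 + (305/128 - 336) = -3 - 42703/128 = -43087/128 ≈ -336.62)
K - W = -67592 - 1*(-43087/128) = -67592 + 43087/128 = -8608689/128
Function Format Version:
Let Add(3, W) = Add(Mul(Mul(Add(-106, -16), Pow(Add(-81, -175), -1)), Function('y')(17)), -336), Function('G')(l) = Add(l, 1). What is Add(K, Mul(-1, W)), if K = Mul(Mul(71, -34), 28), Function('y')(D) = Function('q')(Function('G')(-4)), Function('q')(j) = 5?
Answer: Rational(-8608689, 128) ≈ -67255.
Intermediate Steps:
Function('G')(l) = Add(1, l)
Function('y')(D) = 5
K = -67592 (K = Mul(-2414, 28) = -67592)
W = Rational(-43087, 128) (W = Add(-3, Add(Mul(Mul(Add(-106, -16), Pow(Add(-81, -175), -1)), 5), -336)) = Add(-3, Add(Mul(Mul(-122, Pow(-256, -1)), 5), -336)) = Add(-3, Add(Mul(Mul(-122, Rational(-1, 256)), 5), -336)) = Add(-3, Add(Mul(Rational(61, 128), 5), -336)) = Add(-3, Add(Rational(305, 128), -336)) = Add(-3, Rational(-42703, 128)) = Rational(-43087, 128) ≈ -336.62)
Add(K, Mul(-1, W)) = Add(-67592, Mul(-1, Rational(-43087, 128))) = Add(-67592, Rational(43087, 128)) = Rational(-8608689, 128)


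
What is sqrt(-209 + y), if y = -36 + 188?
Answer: I*sqrt(57) ≈ 7.5498*I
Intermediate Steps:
y = 152
sqrt(-209 + y) = sqrt(-209 + 152) = sqrt(-57) = I*sqrt(57)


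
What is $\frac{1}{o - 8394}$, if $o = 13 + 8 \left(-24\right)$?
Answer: $- \frac{1}{8573} \approx -0.00011665$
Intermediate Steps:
$o = -179$ ($o = 13 - 192 = -179$)
$\frac{1}{o - 8394} = \frac{1}{-179 - 8394} = \frac{1}{-8573} = - \frac{1}{8573}$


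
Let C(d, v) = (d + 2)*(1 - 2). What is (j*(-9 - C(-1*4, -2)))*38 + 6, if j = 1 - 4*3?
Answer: 4604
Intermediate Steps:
C(d, v) = -2 - d (C(d, v) = (2 + d)*(-1) = -2 - d)
j = -11 (j = 1 - 12 = -11)
(j*(-9 - C(-1*4, -2)))*38 + 6 = -11*(-9 - (-2 - (-1)*4))*38 + 6 = -11*(-9 - (-2 - 1*(-4)))*38 + 6 = -11*(-9 - (-2 + 4))*38 + 6 = -11*(-9 - 1*2)*38 + 6 = -11*(-9 - 2)*38 + 6 = -11*(-11)*38 + 6 = 121*38 + 6 = 4598 + 6 = 4604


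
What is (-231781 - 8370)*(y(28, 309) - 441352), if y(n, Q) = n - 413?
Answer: 106083582287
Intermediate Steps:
y(n, Q) = -413 + n
(-231781 - 8370)*(y(28, 309) - 441352) = (-231781 - 8370)*((-413 + 28) - 441352) = -240151*(-385 - 441352) = -240151*(-441737) = 106083582287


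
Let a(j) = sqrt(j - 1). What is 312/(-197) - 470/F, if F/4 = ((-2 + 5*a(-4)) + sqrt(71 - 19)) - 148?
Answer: (47305 - 1248*sqrt(13) - 3120*I*sqrt(5))/(394*(-150 + 2*sqrt(13) + 5*I*sqrt(5))) ≈ -0.76588 + 0.06404*I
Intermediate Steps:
a(j) = sqrt(-1 + j)
F = -600 + 8*sqrt(13) + 20*I*sqrt(5) (F = 4*(((-2 + 5*sqrt(-1 - 4)) + sqrt(71 - 19)) - 148) = 4*(((-2 + 5*sqrt(-5)) + sqrt(52)) - 148) = 4*(((-2 + 5*(I*sqrt(5))) + 2*sqrt(13)) - 148) = 4*(((-2 + 5*I*sqrt(5)) + 2*sqrt(13)) - 148) = 4*((-2 + 2*sqrt(13) + 5*I*sqrt(5)) - 148) = 4*(-150 + 2*sqrt(13) + 5*I*sqrt(5)) = -600 + 8*sqrt(13) + 20*I*sqrt(5) ≈ -571.16 + 44.721*I)
312/(-197) - 470/F = 312/(-197) - 470/(-600 + 8*sqrt(13) + 20*I*sqrt(5)) = 312*(-1/197) - 470/(-600 + 8*sqrt(13) + 20*I*sqrt(5)) = -312/197 - 470/(-600 + 8*sqrt(13) + 20*I*sqrt(5))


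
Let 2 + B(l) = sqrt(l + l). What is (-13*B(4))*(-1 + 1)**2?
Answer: 0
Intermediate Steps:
B(l) = -2 + sqrt(2)*sqrt(l) (B(l) = -2 + sqrt(l + l) = -2 + sqrt(2*l) = -2 + sqrt(2)*sqrt(l))
(-13*B(4))*(-1 + 1)**2 = (-13*(-2 + sqrt(2)*sqrt(4)))*(-1 + 1)**2 = -13*(-2 + sqrt(2)*2)*0**2 = -13*(-2 + 2*sqrt(2))*0 = (26 - 26*sqrt(2))*0 = 0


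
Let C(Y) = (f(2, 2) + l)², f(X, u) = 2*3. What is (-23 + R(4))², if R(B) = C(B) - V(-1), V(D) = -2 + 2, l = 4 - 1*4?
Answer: 169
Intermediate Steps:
f(X, u) = 6
l = 0 (l = 4 - 4 = 0)
V(D) = 0
C(Y) = 36 (C(Y) = (6 + 0)² = 6² = 36)
R(B) = 36 (R(B) = 36 - 1*0 = 36 + 0 = 36)
(-23 + R(4))² = (-23 + 36)² = 13² = 169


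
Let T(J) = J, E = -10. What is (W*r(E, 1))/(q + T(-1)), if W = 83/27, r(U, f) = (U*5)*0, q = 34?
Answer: 0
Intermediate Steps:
r(U, f) = 0 (r(U, f) = (5*U)*0 = 0)
W = 83/27 (W = 83*(1/27) = 83/27 ≈ 3.0741)
(W*r(E, 1))/(q + T(-1)) = ((83/27)*0)/(34 - 1) = 0/33 = 0*(1/33) = 0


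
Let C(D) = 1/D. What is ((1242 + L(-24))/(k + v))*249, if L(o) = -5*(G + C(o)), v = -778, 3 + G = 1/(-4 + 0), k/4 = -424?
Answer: -2506849/19792 ≈ -126.66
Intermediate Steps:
k = -1696 (k = 4*(-424) = -1696)
G = -13/4 (G = -3 + 1/(-4 + 0) = -3 + 1/(-4) = -3 - 1/4 = -13/4 ≈ -3.2500)
L(o) = 65/4 - 5/o (L(o) = -5*(-13/4 + 1/o) = 65/4 - 5/o)
((1242 + L(-24))/(k + v))*249 = ((1242 + (65/4 - 5/(-24)))/(-1696 - 778))*249 = ((1242 + (65/4 - 5*(-1/24)))/(-2474))*249 = ((1242 + (65/4 + 5/24))*(-1/2474))*249 = ((1242 + 395/24)*(-1/2474))*249 = ((30203/24)*(-1/2474))*249 = -30203/59376*249 = -2506849/19792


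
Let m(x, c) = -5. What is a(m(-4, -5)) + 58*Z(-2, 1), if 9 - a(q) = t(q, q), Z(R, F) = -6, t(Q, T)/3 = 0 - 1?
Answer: -336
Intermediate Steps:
t(Q, T) = -3 (t(Q, T) = 3*(0 - 1) = 3*(-1) = -3)
a(q) = 12 (a(q) = 9 - 1*(-3) = 9 + 3 = 12)
a(m(-4, -5)) + 58*Z(-2, 1) = 12 + 58*(-6) = 12 - 348 = -336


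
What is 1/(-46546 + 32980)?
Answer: -1/13566 ≈ -7.3714e-5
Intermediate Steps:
1/(-46546 + 32980) = 1/(-13566) = -1/13566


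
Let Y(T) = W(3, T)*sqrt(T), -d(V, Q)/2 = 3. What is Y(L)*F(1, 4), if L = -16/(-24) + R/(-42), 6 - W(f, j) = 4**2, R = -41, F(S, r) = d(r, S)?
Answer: 30*sqrt(322)/7 ≈ 76.904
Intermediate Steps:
d(V, Q) = -6 (d(V, Q) = -2*3 = -6)
F(S, r) = -6
W(f, j) = -10 (W(f, j) = 6 - 1*4**2 = 6 - 1*16 = 6 - 16 = -10)
L = 23/14 (L = -16/(-24) - 41/(-42) = -16*(-1/24) - 41*(-1/42) = 2/3 + 41/42 = 23/14 ≈ 1.6429)
Y(T) = -10*sqrt(T)
Y(L)*F(1, 4) = -5*sqrt(322)/7*(-6) = 30*sqrt(322)/7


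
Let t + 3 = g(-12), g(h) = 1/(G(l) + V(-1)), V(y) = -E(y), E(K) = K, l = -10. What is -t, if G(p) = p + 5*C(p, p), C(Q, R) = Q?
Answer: 178/59 ≈ 3.0169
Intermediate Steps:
G(p) = 6*p (G(p) = p + 5*p = 6*p)
V(y) = -y
g(h) = -1/59 (g(h) = 1/(6*(-10) - 1*(-1)) = 1/(-60 + 1) = 1/(-59) = -1/59)
t = -178/59 (t = -3 - 1/59 = -178/59 ≈ -3.0169)
-t = -1*(-178/59) = 178/59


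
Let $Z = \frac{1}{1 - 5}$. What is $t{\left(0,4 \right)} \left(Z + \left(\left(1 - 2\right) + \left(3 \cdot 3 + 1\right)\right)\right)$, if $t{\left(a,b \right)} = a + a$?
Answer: $0$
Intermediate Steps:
$t{\left(a,b \right)} = 2 a$
$Z = - \frac{1}{4}$ ($Z = \frac{1}{-4} = - \frac{1}{4} \approx -0.25$)
$t{\left(0,4 \right)} \left(Z + \left(\left(1 - 2\right) + \left(3 \cdot 3 + 1\right)\right)\right) = 2 \cdot 0 \left(- \frac{1}{4} + \left(\left(1 - 2\right) + \left(3 \cdot 3 + 1\right)\right)\right) = 0 \left(- \frac{1}{4} + \left(-1 + \left(9 + 1\right)\right)\right) = 0 \left(- \frac{1}{4} + \left(-1 + 10\right)\right) = 0 \left(- \frac{1}{4} + 9\right) = 0 \cdot \frac{35}{4} = 0$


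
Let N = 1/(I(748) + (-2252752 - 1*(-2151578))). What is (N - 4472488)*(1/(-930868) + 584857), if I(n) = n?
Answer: -244530559869961882087875/93483349768 ≈ -2.6158e+12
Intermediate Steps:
N = -1/100426 (N = 1/(748 + (-2252752 - 1*(-2151578))) = 1/(748 + (-2252752 + 2151578)) = 1/(748 - 101174) = 1/(-100426) = -1/100426 ≈ -9.9576e-6)
(N - 4472488)*(1/(-930868) + 584857) = (-1/100426 - 4472488)*(1/(-930868) + 584857) = -449154079889*(-1/930868 + 584857)/100426 = -449154079889/100426*544424665875/930868 = -244530559869961882087875/93483349768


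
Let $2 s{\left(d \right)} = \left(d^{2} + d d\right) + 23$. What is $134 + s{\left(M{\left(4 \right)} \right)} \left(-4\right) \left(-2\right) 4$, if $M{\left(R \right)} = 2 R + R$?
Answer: $5110$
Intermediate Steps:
$M{\left(R \right)} = 3 R$
$s{\left(d \right)} = \frac{23}{2} + d^{2}$ ($s{\left(d \right)} = \frac{\left(d^{2} + d d\right) + 23}{2} = \frac{\left(d^{2} + d^{2}\right) + 23}{2} = \frac{2 d^{2} + 23}{2} = \frac{23 + 2 d^{2}}{2} = \frac{23}{2} + d^{2}$)
$134 + s{\left(M{\left(4 \right)} \right)} \left(-4\right) \left(-2\right) 4 = 134 + \left(\frac{23}{2} + \left(3 \cdot 4\right)^{2}\right) \left(-4\right) \left(-2\right) 4 = 134 + \left(\frac{23}{2} + 12^{2}\right) 8 \cdot 4 = 134 + \left(\frac{23}{2} + 144\right) 32 = 134 + \frac{311}{2} \cdot 32 = 134 + 4976 = 5110$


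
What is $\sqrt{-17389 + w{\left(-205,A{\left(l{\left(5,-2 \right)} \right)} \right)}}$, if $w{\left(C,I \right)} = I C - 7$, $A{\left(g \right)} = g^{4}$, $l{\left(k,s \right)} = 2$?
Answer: $2 i \sqrt{5169} \approx 143.79 i$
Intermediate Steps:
$w{\left(C,I \right)} = -7 + C I$ ($w{\left(C,I \right)} = C I - 7 = -7 + C I$)
$\sqrt{-17389 + w{\left(-205,A{\left(l{\left(5,-2 \right)} \right)} \right)}} = \sqrt{-17389 - \left(7 + 205 \cdot 2^{4}\right)} = \sqrt{-17389 - 3287} = \sqrt{-20676} = 2 i \sqrt{5169}$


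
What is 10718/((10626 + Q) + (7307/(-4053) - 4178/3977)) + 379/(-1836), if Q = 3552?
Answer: 230593144274233/419500449572220 ≈ 0.54969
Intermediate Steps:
10718/((10626 + Q) + (7307/(-4053) - 4178/3977)) + 379/(-1836) = 10718/((10626 + 3552) + (7307/(-4053) - 4178/3977)) + 379/(-1836) = 10718/(14178 + (7307*(-1/4053) - 4178*1/3977)) + 379*(-1/1836) = 10718/(14178 + (-7307/4053 - 4178/3977)) - 379/1836 = 10718/(14178 - 45993373/16118781) - 379/1836 = 10718/(228486083645/16118781) - 379/1836 = 10718*(16118781/228486083645) - 379/1836 = 172761094758/228486083645 - 379/1836 = 230593144274233/419500449572220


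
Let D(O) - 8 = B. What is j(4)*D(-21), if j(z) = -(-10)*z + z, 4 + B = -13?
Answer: -396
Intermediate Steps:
B = -17 (B = -4 - 13 = -17)
j(z) = 11*z (j(z) = 10*z + z = 11*z)
D(O) = -9 (D(O) = 8 - 17 = -9)
j(4)*D(-21) = (11*4)*(-9) = 44*(-9) = -396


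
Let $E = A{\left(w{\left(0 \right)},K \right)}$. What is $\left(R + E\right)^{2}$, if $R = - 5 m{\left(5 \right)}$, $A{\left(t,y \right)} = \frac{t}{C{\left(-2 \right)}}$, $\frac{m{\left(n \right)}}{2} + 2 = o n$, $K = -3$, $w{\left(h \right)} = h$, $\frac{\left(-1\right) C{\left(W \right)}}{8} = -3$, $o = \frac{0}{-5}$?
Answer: $400$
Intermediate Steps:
$o = 0$ ($o = 0 \left(- \frac{1}{5}\right) = 0$)
$C{\left(W \right)} = 24$ ($C{\left(W \right)} = \left(-8\right) \left(-3\right) = 24$)
$m{\left(n \right)} = -4$ ($m{\left(n \right)} = -4 + 2 \cdot 0 n = -4 + 2 \cdot 0 = -4 + 0 = -4$)
$A{\left(t,y \right)} = \frac{t}{24}$
$E = 0$ ($E = \frac{1}{24} \cdot 0 = 0$)
$R = 20$ ($R = \left(-5\right) \left(-4\right) = 20$)
$\left(R + E\right)^{2} = \left(20 + 0\right)^{2} = 20^{2} = 400$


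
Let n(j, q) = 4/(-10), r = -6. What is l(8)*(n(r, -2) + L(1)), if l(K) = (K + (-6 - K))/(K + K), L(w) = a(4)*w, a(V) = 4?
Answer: -27/20 ≈ -1.3500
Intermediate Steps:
n(j, q) = -⅖ (n(j, q) = 4*(-⅒) = -⅖)
L(w) = 4*w
l(K) = -3/K (l(K) = -6*1/(2*K) = -3/K)
l(8)*(n(r, -2) + L(1)) = (-3/8)*(-⅖ + 4*1) = (-3*⅛)*(-⅖ + 4) = -3/8*18/5 = -27/20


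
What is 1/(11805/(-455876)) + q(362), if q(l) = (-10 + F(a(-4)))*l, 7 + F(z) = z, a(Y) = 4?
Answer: -56010206/11805 ≈ -4744.6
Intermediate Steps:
F(z) = -7 + z
q(l) = -13*l (q(l) = (-10 + (-7 + 4))*l = (-10 - 3)*l = -13*l)
1/(11805/(-455876)) + q(362) = 1/(11805/(-455876)) - 13*362 = 1/(11805*(-1/455876)) - 4706 = 1/(-11805/455876) - 4706 = -455876/11805 - 4706 = -56010206/11805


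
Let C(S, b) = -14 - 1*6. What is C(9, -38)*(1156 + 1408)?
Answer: -51280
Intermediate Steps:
C(S, b) = -20 (C(S, b) = -14 - 6 = -20)
C(9, -38)*(1156 + 1408) = -20*(1156 + 1408) = -20*2564 = -51280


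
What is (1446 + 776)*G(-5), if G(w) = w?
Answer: -11110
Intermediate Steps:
(1446 + 776)*G(-5) = (1446 + 776)*(-5) = 2222*(-5) = -11110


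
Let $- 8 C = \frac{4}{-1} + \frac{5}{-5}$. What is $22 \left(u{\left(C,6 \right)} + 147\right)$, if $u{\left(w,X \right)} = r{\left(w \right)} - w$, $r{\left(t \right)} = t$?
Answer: $3234$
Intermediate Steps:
$C = \frac{5}{8}$ ($C = - \frac{\frac{4}{-1} + \frac{5}{-5}}{8} = - \frac{4 \left(-1\right) + 5 \left(- \frac{1}{5}\right)}{8} = - \frac{-4 - 1}{8} = \left(- \frac{1}{8}\right) \left(-5\right) = \frac{5}{8} \approx 0.625$)
$u{\left(w,X \right)} = 0$ ($u{\left(w,X \right)} = w - w = 0$)
$22 \left(u{\left(C,6 \right)} + 147\right) = 22 \left(0 + 147\right) = 22 \cdot 147 = 3234$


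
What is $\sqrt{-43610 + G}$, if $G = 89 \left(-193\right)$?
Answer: $i \sqrt{60787} \approx 246.55 i$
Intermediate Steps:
$G = -17177$
$\sqrt{-43610 + G} = \sqrt{-43610 - 17177} = \sqrt{-60787} = i \sqrt{60787}$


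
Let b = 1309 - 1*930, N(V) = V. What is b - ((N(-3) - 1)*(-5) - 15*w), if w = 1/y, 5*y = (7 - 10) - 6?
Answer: 1052/3 ≈ 350.67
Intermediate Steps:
y = -9/5 (y = ((7 - 10) - 6)/5 = (-3 - 6)/5 = (⅕)*(-9) = -9/5 ≈ -1.8000)
b = 379 (b = 1309 - 930 = 379)
w = -5/9 (w = 1/(-9/5) = -5/9 ≈ -0.55556)
b - ((N(-3) - 1)*(-5) - 15*w) = 379 - ((-3 - 1)*(-5) - 15*(-5/9)) = 379 - (-4*(-5) + 25/3) = 379 - (20 + 25/3) = 379 - 1*85/3 = 379 - 85/3 = 1052/3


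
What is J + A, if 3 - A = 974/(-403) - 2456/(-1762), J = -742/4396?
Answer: 429681167/111483502 ≈ 3.8542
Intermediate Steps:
J = -53/314 (J = -742*1/4396 = -53/314 ≈ -0.16879)
A = 1428339/355043 (A = 3 - (974/(-403) - 2456/(-1762)) = 3 - (974*(-1/403) - 2456*(-1/1762)) = 3 - (-974/403 + 1228/881) = 3 - 1*(-363210/355043) = 3 + 363210/355043 = 1428339/355043 ≈ 4.0230)
J + A = -53/314 + 1428339/355043 = 429681167/111483502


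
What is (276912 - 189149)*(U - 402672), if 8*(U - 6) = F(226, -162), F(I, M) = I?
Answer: -141346787413/4 ≈ -3.5337e+10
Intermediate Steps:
U = 137/4 (U = 6 + (⅛)*226 = 6 + 113/4 = 137/4 ≈ 34.250)
(276912 - 189149)*(U - 402672) = (276912 - 189149)*(137/4 - 402672) = 87763*(-1610551/4) = -141346787413/4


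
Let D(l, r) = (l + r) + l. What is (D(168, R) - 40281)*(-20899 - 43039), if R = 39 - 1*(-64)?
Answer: 2547417796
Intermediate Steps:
R = 103 (R = 39 + 64 = 103)
D(l, r) = r + 2*l
(D(168, R) - 40281)*(-20899 - 43039) = ((103 + 2*168) - 40281)*(-20899 - 43039) = ((103 + 336) - 40281)*(-63938) = (439 - 40281)*(-63938) = -39842*(-63938) = 2547417796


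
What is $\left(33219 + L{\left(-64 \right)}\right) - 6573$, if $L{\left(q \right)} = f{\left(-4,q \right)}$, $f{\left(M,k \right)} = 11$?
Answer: $26657$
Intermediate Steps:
$L{\left(q \right)} = 11$
$\left(33219 + L{\left(-64 \right)}\right) - 6573 = \left(33219 + 11\right) - 6573 = 33230 - 6573 = 26657$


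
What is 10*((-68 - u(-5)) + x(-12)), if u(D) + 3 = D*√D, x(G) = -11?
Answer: -760 + 50*I*√5 ≈ -760.0 + 111.8*I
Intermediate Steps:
u(D) = -3 + D^(3/2) (u(D) = -3 + D*√D = -3 + D^(3/2))
10*((-68 - u(-5)) + x(-12)) = 10*((-68 - (-3 + (-5)^(3/2))) - 11) = 10*((-68 - (-3 - 5*I*√5)) - 11) = 10*((-68 + (3 + 5*I*√5)) - 11) = 10*((-65 + 5*I*√5) - 11) = 10*(-76 + 5*I*√5) = -760 + 50*I*√5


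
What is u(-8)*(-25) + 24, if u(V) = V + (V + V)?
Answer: 624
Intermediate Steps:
u(V) = 3*V (u(V) = V + 2*V = 3*V)
u(-8)*(-25) + 24 = (3*(-8))*(-25) + 24 = -24*(-25) + 24 = 600 + 24 = 624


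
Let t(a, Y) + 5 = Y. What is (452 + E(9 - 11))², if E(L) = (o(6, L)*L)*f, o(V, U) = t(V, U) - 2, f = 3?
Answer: 256036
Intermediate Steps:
t(a, Y) = -5 + Y
o(V, U) = -7 + U (o(V, U) = (-5 + U) - 2 = -7 + U)
E(L) = 3*L*(-7 + L) (E(L) = ((-7 + L)*L)*3 = (L*(-7 + L))*3 = 3*L*(-7 + L))
(452 + E(9 - 11))² = (452 + 3*(9 - 11)*(-7 + (9 - 11)))² = (452 + 3*(-2)*(-7 - 2))² = (452 + 3*(-2)*(-9))² = (452 + 54)² = 506² = 256036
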